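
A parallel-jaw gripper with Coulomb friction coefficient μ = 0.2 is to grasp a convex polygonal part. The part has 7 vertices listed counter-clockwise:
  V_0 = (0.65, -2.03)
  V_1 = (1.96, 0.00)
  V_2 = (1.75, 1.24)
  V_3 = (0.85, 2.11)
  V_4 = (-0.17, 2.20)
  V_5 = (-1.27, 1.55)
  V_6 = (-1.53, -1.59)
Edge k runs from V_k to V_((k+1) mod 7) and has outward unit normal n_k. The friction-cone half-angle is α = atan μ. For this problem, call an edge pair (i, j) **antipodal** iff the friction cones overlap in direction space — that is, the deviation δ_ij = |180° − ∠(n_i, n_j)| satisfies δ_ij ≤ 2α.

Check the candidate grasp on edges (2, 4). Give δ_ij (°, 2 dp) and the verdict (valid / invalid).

α = atan 0.2 = 11.31°;  2α = 22.62°
edge 2: e_2 = (-0.90, +0.87);  n_2 = (+0.6950, +0.7190)
edge 4: e_4 = (-1.10, -0.65);  n_4 = (-0.5087, +0.8609)
∠(n_2, n_4) = 74.61°
δ = |180° − 74.61°| = 105.39°
105.39° > 2α = 22.62°  →  invalid

δ = 105.39°, invalid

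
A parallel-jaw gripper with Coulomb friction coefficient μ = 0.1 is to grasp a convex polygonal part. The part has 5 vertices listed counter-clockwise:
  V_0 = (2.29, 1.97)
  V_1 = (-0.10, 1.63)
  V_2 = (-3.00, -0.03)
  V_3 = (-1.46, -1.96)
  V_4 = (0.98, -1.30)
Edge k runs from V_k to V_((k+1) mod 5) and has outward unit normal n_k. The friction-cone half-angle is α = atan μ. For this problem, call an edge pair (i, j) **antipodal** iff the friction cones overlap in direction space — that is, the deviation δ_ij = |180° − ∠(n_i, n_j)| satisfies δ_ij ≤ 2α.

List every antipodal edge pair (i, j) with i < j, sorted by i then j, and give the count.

α = atan 0.1 = 5.71°;  2α = 11.42°
n_0 = (-0.1408, +0.9900)
n_1 = (-0.4968, +0.8679)
n_2 = (-0.7817, -0.6237)
n_3 = (+0.2611, -0.9653)
n_4 = (+0.9283, -0.3719)
  (0,1): δ = 158.31°  ·
  (0,2): δ = 59.51°  ·
  (0,3): δ = 7.04°  ✓
  (0,4): δ = 60.07°  ·
  (1,2): δ = 81.20°  ·
  (1,3): δ = 14.65°  ·
  (1,4): δ = 38.38°  ·
  (2,3): δ = 113.45°  ·
  (2,4): δ = 60.42°  ·
  (3,4): δ = 126.97°  ·
antipodal pairs: 1

count = 1; pairs: (0,3)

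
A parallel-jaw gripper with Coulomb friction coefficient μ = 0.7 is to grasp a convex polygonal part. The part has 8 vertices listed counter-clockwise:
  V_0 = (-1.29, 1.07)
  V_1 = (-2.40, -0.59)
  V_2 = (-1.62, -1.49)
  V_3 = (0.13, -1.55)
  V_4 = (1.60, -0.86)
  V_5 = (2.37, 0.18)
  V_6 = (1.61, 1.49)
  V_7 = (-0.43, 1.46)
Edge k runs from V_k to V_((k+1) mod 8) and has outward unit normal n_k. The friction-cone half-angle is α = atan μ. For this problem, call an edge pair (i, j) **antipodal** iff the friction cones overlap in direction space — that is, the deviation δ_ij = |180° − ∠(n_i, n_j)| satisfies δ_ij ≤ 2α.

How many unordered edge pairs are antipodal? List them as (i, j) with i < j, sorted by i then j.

count = 13; pairs: (0,2), (0,3), (0,4), (0,5), (1,5), (1,6), (2,5), (2,6), (2,7), (3,6), (3,7), (4,6), (4,7)

α = atan 0.7 = 34.99°;  2α = 69.98°
n_0 = (-0.8313, +0.5559)
n_1 = (-0.7557, -0.6549)
n_2 = (-0.0343, -0.9994)
n_3 = (+0.4249, -0.9052)
n_4 = (+0.8037, -0.5950)
n_5 = (+0.8650, +0.5018)
n_6 = (-0.0147, +0.9999)
n_7 = (-0.4130, +0.9107)
  (0,1): δ = 105.32°  ·
  (0,2): δ = 58.19°  ✓
  (0,3): δ = 31.09°  ✓
  (0,4): δ = 2.75°  ✓
  (0,5): δ = 63.89°  ✓
  (0,6): δ = 124.61°  ·
  (0,7): δ = 148.16°  ·
  (1,2): δ = 132.88°  ·
  (1,3): δ = 105.77°  ·
  (1,4): δ = 77.43°  ·
  (1,5): δ = 10.79°  ✓
  (1,6): δ = 49.93°  ✓
  (1,7): δ = 73.48°  ·
  (2,3): δ = 152.89°  ·
  (2,4): δ = 124.55°  ·
  (2,5): δ = 57.92°  ✓
  (2,6): δ = 2.81°  ✓
  (2,7): δ = 26.36°  ✓
  (3,4): δ = 151.66°  ·
  (3,5): δ = 85.02°  ·
  (3,6): δ = 24.30°  ✓
  (3,7): δ = 0.75°  ✓
  (4,5): δ = 113.36°  ·
  (4,6): δ = 52.64°  ✓
  (4,7): δ = 29.09°  ✓
  (5,6): δ = 119.28°  ·
  (5,7): δ = 95.73°  ·
  (6,7): δ = 156.45°  ·
antipodal pairs: 13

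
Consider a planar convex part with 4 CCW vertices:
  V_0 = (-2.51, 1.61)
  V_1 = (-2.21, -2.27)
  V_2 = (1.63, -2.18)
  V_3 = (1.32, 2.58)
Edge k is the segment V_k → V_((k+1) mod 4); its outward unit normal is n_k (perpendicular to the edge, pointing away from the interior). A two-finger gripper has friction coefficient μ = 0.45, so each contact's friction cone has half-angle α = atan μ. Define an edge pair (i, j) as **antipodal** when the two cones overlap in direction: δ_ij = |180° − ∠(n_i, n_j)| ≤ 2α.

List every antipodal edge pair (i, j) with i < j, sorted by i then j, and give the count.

count = 2; pairs: (0,2), (1,3)

α = atan 0.45 = 24.23°;  2α = 48.46°
n_0 = (-0.9970, -0.0771)
n_1 = (+0.0234, -0.9997)
n_2 = (+0.9979, +0.0650)
n_3 = (-0.2455, +0.9694)
  (0,1): δ = 93.08°  ·
  (0,2): δ = 0.70°  ✓
  (0,3): δ = 99.79°  ·
  (1,2): δ = 87.62°  ·
  (1,3): δ = 12.87°  ✓
  (2,3): δ = 79.51°  ·
antipodal pairs: 2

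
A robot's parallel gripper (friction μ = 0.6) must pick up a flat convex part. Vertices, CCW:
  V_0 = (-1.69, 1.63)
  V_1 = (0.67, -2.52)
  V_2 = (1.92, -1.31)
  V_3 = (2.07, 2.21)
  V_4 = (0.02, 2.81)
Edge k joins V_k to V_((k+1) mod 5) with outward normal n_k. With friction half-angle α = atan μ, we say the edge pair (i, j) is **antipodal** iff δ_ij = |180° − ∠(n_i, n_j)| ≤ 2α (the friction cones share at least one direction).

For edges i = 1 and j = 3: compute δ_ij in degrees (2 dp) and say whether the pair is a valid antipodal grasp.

δ = 60.38°, valid

α = atan 0.6 = 30.96°;  2α = 61.93°
edge 1: e_1 = (+1.25, +1.21);  n_1 = (+0.6955, -0.7185)
edge 3: e_3 = (-2.05, +0.60);  n_3 = (+0.2809, +0.9597)
∠(n_1, n_3) = 119.62°
δ = |180° − 119.62°| = 60.38°
60.38° ≤ 2α = 61.93°  →  valid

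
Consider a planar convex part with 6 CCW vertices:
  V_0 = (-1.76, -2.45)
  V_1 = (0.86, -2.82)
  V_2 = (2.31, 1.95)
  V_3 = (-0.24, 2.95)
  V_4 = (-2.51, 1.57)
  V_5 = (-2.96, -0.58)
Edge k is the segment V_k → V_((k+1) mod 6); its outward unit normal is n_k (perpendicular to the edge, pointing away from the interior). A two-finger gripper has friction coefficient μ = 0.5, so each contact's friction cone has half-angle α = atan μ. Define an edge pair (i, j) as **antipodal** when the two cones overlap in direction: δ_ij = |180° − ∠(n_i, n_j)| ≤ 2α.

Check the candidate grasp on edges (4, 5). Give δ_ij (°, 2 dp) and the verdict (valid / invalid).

δ = 135.49°, invalid

α = atan 0.5 = 26.57°;  2α = 53.13°
edge 4: e_4 = (-0.45, -2.15);  n_4 = (-0.9788, +0.2049)
edge 5: e_5 = (+1.20, -1.87);  n_5 = (-0.8416, -0.5401)
∠(n_4, n_5) = 44.51°
δ = |180° − 44.51°| = 135.49°
135.49° > 2α = 53.13°  →  invalid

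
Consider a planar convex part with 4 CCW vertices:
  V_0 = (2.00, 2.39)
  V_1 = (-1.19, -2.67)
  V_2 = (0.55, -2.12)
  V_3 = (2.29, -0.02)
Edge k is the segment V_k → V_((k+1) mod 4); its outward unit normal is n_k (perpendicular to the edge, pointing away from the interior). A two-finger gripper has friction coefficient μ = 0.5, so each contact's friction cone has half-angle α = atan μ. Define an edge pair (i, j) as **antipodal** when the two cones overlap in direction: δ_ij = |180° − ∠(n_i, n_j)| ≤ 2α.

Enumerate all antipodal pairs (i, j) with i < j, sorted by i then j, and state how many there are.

count = 3; pairs: (0,1), (0,2), (0,3)

α = atan 0.5 = 26.57°;  2α = 53.13°
n_0 = (-0.8459, +0.5333)
n_1 = (+0.3014, -0.9535)
n_2 = (+0.7700, -0.6380)
n_3 = (+0.9928, +0.1195)
  (0,1): δ = 40.23°  ✓
  (0,2): δ = 7.42°  ✓
  (0,3): δ = 39.09°  ✓
  (1,2): δ = 147.19°  ·
  (1,3): δ = 100.68°  ·
  (2,3): δ = 133.49°  ·
antipodal pairs: 3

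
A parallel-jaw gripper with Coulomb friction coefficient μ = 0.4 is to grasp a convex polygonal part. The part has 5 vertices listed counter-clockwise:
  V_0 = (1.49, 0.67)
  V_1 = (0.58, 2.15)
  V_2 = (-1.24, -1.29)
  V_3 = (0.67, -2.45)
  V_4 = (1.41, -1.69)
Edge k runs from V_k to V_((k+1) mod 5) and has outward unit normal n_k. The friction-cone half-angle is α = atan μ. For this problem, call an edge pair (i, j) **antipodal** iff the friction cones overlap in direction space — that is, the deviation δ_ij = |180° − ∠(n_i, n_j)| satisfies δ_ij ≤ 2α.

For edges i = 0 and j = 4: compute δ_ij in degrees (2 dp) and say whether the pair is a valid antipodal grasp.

δ = 146.47°, invalid

α = atan 0.4 = 21.80°;  2α = 43.60°
edge 0: e_0 = (-0.91, +1.48);  n_0 = (+0.8519, +0.5238)
edge 4: e_4 = (+0.08, +2.36);  n_4 = (+0.9994, -0.0339)
∠(n_0, n_4) = 33.53°
δ = |180° − 33.53°| = 146.47°
146.47° > 2α = 43.60°  →  invalid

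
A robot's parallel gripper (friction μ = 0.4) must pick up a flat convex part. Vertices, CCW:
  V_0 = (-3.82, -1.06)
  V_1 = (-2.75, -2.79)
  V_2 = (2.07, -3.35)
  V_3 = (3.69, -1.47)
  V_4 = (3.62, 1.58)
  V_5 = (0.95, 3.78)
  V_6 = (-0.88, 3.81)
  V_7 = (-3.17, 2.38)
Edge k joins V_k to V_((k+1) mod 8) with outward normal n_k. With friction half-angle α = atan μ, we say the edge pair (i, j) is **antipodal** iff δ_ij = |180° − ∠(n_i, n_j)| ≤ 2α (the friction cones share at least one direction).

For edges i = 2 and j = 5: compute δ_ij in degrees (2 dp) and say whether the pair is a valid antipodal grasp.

δ = 50.19°, invalid

α = atan 0.4 = 21.80°;  2α = 43.60°
edge 2: e_2 = (+1.62, +1.88);  n_2 = (+0.7575, -0.6528)
edge 5: e_5 = (-1.83, +0.03);  n_5 = (+0.0164, +0.9999)
∠(n_2, n_5) = 129.81°
δ = |180° − 129.81°| = 50.19°
50.19° > 2α = 43.60°  →  invalid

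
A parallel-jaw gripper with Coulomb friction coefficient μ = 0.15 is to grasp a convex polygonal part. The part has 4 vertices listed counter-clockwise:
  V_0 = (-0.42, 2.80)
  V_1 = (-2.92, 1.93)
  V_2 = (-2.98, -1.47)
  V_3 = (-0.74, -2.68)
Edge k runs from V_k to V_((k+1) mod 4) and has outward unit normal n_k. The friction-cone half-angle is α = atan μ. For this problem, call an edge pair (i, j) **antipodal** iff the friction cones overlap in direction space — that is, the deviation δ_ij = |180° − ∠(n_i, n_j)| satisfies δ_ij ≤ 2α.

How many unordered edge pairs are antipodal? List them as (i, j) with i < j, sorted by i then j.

α = atan 0.15 = 8.53°;  2α = 17.06°
n_0 = (-0.3287, +0.9444)
n_1 = (-0.9998, +0.0176)
n_2 = (-0.4753, -0.8798)
n_3 = (+0.9983, -0.0583)
  (0,1): δ = 110.20°  ·
  (0,2): δ = 47.56°  ·
  (0,3): δ = 67.47°  ·
  (1,2): δ = 117.37°  ·
  (1,3): δ = 2.33°  ✓
  (2,3): δ = 64.96°  ·
antipodal pairs: 1

count = 1; pairs: (1,3)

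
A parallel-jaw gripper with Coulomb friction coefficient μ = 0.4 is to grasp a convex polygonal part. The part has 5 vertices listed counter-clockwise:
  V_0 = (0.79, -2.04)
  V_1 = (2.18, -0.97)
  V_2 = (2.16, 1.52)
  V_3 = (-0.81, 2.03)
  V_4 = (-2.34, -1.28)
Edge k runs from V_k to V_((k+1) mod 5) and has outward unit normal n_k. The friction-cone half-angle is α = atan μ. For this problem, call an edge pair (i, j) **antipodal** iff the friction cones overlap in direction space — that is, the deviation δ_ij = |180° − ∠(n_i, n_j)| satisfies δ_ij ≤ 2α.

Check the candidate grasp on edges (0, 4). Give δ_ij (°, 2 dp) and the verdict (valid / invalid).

δ = 128.76°, invalid

α = atan 0.4 = 21.80°;  2α = 43.60°
edge 0: e_0 = (+1.39, +1.07);  n_0 = (+0.6100, -0.7924)
edge 4: e_4 = (+3.13, -0.76);  n_4 = (-0.2360, -0.9718)
∠(n_0, n_4) = 51.24°
δ = |180° − 51.24°| = 128.76°
128.76° > 2α = 43.60°  →  invalid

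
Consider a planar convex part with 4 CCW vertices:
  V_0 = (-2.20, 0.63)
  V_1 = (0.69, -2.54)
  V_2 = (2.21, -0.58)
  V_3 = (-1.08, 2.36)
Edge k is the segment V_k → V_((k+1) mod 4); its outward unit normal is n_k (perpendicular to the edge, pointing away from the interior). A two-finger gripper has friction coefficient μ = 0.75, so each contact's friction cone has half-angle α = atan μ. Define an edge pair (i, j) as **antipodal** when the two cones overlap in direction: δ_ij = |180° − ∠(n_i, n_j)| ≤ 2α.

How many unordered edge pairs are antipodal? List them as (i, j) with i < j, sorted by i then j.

α = atan 0.75 = 36.87°;  2α = 73.74°
n_0 = (-0.7390, -0.6737)
n_1 = (+0.7902, -0.6128)
n_2 = (+0.6663, +0.7457)
n_3 = (-0.8394, +0.5435)
  (0,1): δ = 80.15°  ·
  (0,2): δ = 5.86°  ✓
  (0,3): δ = 104.73°  ·
  (1,2): δ = 93.99°  ·
  (1,3): δ = 4.87°  ✓
  (2,3): δ = 81.13°  ·
antipodal pairs: 2

count = 2; pairs: (0,2), (1,3)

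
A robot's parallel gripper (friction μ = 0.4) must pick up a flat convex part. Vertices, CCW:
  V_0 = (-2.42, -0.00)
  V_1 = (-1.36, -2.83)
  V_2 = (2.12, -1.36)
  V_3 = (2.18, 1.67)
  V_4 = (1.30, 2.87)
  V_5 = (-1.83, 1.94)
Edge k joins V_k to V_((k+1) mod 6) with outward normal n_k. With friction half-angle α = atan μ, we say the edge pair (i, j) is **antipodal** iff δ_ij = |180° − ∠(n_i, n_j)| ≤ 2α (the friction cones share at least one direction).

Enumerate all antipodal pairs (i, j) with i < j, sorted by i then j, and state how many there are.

count = 4; pairs: (0,2), (0,3), (1,4), (2,5)

α = atan 0.4 = 21.80°;  2α = 43.60°
n_0 = (-0.9365, -0.3508)
n_1 = (+0.3891, -0.9212)
n_2 = (+0.9998, -0.0198)
n_3 = (+0.8064, +0.5914)
n_4 = (-0.2848, +0.9586)
n_5 = (-0.9567, +0.2910)
  (0,1): δ = 87.63°  ·
  (0,2): δ = 21.67°  ✓
  (0,3): δ = 15.72°  ✓
  (0,4): δ = 86.01°  ·
  (0,5): δ = 142.55°  ·
  (1,2): δ = 114.03°  ·
  (1,3): δ = 76.65°  ·
  (1,4): δ = 6.35°  ✓
  (1,5): δ = 50.18°  ·
  (2,3): δ = 142.61°  ·
  (2,4): δ = 72.32°  ·
  (2,5): δ = 15.78°  ✓
  (3,4): δ = 109.71°  ·
  (3,5): δ = 53.17°  ·
  (4,5): δ = 123.46°  ·
antipodal pairs: 4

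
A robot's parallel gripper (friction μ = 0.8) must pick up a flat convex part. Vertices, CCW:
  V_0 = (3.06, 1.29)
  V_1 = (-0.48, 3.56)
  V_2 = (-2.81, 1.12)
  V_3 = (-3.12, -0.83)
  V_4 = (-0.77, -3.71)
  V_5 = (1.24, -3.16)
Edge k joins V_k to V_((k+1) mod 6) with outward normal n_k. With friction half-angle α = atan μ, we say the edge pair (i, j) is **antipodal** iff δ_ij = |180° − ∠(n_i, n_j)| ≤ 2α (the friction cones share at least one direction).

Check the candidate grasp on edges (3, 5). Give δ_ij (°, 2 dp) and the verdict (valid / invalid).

α = atan 0.8 = 38.66°;  2α = 77.32°
edge 3: e_3 = (+2.35, -2.88);  n_3 = (-0.7748, -0.6322)
edge 5: e_5 = (+1.82, +4.45);  n_5 = (+0.9256, -0.3786)
∠(n_3, n_5) = 118.54°
δ = |180° − 118.54°| = 61.46°
61.46° ≤ 2α = 77.32°  →  valid

δ = 61.46°, valid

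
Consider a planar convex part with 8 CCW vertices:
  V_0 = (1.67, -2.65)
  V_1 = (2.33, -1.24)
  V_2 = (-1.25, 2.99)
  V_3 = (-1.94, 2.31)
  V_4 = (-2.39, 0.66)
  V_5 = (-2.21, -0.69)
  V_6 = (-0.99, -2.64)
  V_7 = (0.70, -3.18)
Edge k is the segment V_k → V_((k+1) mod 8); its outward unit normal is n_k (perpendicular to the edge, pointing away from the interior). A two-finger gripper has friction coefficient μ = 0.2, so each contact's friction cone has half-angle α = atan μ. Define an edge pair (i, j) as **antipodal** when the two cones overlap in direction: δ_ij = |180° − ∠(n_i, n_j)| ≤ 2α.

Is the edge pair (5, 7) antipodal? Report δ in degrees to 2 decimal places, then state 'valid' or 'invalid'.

α = atan 0.2 = 11.31°;  2α = 22.62°
edge 5: e_5 = (+1.22, -1.95);  n_5 = (-0.8478, -0.5304)
edge 7: e_7 = (+0.97, +0.53);  n_7 = (+0.4795, -0.8775)
∠(n_5, n_7) = 86.62°
δ = |180° − 86.62°| = 93.38°
93.38° > 2α = 22.62°  →  invalid

δ = 93.38°, invalid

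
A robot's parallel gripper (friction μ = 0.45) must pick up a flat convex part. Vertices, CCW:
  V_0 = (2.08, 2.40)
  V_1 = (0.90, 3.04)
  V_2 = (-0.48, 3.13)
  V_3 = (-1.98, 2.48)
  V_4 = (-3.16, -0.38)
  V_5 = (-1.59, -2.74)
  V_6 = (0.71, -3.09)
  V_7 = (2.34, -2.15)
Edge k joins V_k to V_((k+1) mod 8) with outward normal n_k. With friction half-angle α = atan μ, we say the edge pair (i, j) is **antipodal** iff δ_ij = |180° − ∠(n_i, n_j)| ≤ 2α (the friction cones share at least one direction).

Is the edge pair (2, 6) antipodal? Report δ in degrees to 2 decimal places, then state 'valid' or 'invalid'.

δ = 6.54°, valid

α = atan 0.45 = 24.23°;  2α = 48.46°
edge 2: e_2 = (-1.50, -0.65);  n_2 = (-0.3976, +0.9176)
edge 6: e_6 = (+1.63, +0.94);  n_6 = (+0.4996, -0.8663)
∠(n_2, n_6) = 173.46°
δ = |180° − 173.46°| = 6.54°
6.54° ≤ 2α = 48.46°  →  valid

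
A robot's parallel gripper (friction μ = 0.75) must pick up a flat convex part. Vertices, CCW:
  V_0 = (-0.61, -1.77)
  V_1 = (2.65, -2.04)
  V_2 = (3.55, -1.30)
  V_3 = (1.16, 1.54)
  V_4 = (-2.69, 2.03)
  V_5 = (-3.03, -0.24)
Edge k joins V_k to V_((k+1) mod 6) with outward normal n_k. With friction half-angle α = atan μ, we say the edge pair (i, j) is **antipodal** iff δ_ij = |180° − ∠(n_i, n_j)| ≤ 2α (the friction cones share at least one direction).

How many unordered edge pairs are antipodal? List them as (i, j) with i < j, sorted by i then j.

α = atan 0.75 = 36.87°;  2α = 73.74°
n_0 = (-0.0825, -0.9966)
n_1 = (+0.6351, -0.7724)
n_2 = (+0.7651, +0.6439)
n_3 = (+0.1263, +0.9920)
n_4 = (-0.9890, +0.1481)
n_5 = (-0.5344, -0.8452)
  (0,1): δ = 135.84°  ·
  (0,2): δ = 45.18°  ✓
  (0,3): δ = 2.52°  ✓
  (0,4): δ = 86.22°  ·
  (0,5): δ = 152.43°  ·
  (1,2): δ = 89.35°  ·
  (1,3): δ = 46.68°  ✓
  (1,4): δ = 42.05°  ✓
  (1,5): δ = 108.27°  ·
  (2,3): δ = 137.34°  ·
  (2,4): δ = 48.60°  ✓
  (2,5): δ = 17.62°  ✓
  (3,4): δ = 91.27°  ·
  (3,5): δ = 25.05°  ✓
  (4,5): δ = 113.78°  ·
antipodal pairs: 7

count = 7; pairs: (0,2), (0,3), (1,3), (1,4), (2,4), (2,5), (3,5)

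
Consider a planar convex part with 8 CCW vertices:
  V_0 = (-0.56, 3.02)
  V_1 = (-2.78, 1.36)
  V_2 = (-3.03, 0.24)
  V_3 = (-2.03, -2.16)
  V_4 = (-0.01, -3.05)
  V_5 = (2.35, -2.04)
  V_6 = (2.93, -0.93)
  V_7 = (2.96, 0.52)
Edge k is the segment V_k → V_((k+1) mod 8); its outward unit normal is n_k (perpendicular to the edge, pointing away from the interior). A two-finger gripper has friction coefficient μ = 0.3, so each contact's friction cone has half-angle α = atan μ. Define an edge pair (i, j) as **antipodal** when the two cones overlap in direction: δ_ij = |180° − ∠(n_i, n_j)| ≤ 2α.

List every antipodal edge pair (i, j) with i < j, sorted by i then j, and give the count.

count = 7; pairs: (0,4), (0,5), (1,5), (1,6), (2,6), (2,7), (3,7)

α = atan 0.3 = 16.70°;  2α = 33.40°
n_0 = (-0.5988, +0.8009)
n_1 = (-0.9760, +0.2179)
n_2 = (-0.9231, -0.3846)
n_3 = (-0.4032, -0.9151)
n_4 = (+0.3934, -0.9193)
n_5 = (+0.8863, -0.4631)
n_6 = (+0.9998, -0.0207)
n_7 = (+0.5790, +0.8153)
  (0,1): δ = 139.37°  ·
  (0,2): δ = 104.17°  ·
  (0,3): δ = 60.57°  ·
  (0,4): δ = 13.62°  ✓
  (0,5): δ = 25.62°  ✓
  (0,6): δ = 52.03°  ·
  (0,7): δ = 107.83°  ·
  (1,2): δ = 144.80°  ·
  (1,3): δ = 101.20°  ·
  (1,4): δ = 54.25°  ·
  (1,5): δ = 15.01°  ✓
  (1,6): δ = 11.40°  ✓
  (1,7): δ = 67.20°  ·
  (2,3): δ = 136.40°  ·
  (2,4): δ = 89.45°  ·
  (2,5): δ = 50.21°  ·
  (2,6): δ = 23.81°  ✓
  (2,7): δ = 32.00°  ✓
  (3,4): δ = 133.05°  ·
  (3,5): δ = 93.81°  ·
  (3,6): δ = 67.41°  ·
  (3,7): δ = 11.61°  ✓
  (4,5): δ = 140.76°  ·
  (4,6): δ = 114.35°  ·
  (4,7): δ = 58.55°  ·
  (5,6): δ = 153.60°  ·
  (5,7): δ = 97.80°  ·
  (6,7): δ = 124.20°  ·
antipodal pairs: 7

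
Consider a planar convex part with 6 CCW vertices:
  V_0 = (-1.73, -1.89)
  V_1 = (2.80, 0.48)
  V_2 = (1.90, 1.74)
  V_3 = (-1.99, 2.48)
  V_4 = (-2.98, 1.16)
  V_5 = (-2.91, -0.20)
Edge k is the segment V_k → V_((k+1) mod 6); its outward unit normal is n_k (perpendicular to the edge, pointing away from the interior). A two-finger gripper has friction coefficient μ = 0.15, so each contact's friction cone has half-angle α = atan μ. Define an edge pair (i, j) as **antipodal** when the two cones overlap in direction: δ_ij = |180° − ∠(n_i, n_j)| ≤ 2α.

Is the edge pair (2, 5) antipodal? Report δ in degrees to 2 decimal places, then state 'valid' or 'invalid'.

δ = 44.31°, invalid

α = atan 0.15 = 8.53°;  2α = 17.06°
edge 2: e_2 = (-3.89, +0.74);  n_2 = (+0.1869, +0.9824)
edge 5: e_5 = (+1.18, -1.69);  n_5 = (-0.8199, -0.5725)
∠(n_2, n_5) = 135.69°
δ = |180° − 135.69°| = 44.31°
44.31° > 2α = 17.06°  →  invalid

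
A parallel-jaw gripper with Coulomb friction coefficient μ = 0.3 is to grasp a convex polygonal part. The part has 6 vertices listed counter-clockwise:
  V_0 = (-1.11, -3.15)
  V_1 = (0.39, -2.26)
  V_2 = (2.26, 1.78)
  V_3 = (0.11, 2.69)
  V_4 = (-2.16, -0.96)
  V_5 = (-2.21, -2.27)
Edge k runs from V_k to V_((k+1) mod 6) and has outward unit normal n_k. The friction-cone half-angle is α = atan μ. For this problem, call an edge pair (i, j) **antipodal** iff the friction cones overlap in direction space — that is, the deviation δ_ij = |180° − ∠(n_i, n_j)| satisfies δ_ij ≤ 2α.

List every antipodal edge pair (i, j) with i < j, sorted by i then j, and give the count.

α = atan 0.3 = 16.70°;  2α = 33.40°
n_0 = (+0.5103, -0.8600)
n_1 = (+0.9075, -0.4201)
n_2 = (+0.3898, +0.9209)
n_3 = (-0.8492, +0.5281)
n_4 = (-0.9993, +0.0381)
n_5 = (-0.6247, -0.7809)
  (0,1): δ = 145.52°  ·
  (0,2): δ = 53.62°  ·
  (0,3): δ = 27.44°  ✓
  (0,4): δ = 57.13°  ·
  (0,5): δ = 110.66°  ·
  (1,2): δ = 88.10°  ·
  (1,3): δ = 7.04°  ✓
  (1,4): δ = 22.65°  ✓
  (1,5): δ = 76.18°  ·
  (2,3): δ = 98.94°  ·
  (2,4): δ = 69.25°  ·
  (2,5): δ = 15.72°  ✓
  (3,4): δ = 150.31°  ·
  (3,5): δ = 96.78°  ·
  (4,5): δ = 126.47°  ·
antipodal pairs: 4

count = 4; pairs: (0,3), (1,3), (1,4), (2,5)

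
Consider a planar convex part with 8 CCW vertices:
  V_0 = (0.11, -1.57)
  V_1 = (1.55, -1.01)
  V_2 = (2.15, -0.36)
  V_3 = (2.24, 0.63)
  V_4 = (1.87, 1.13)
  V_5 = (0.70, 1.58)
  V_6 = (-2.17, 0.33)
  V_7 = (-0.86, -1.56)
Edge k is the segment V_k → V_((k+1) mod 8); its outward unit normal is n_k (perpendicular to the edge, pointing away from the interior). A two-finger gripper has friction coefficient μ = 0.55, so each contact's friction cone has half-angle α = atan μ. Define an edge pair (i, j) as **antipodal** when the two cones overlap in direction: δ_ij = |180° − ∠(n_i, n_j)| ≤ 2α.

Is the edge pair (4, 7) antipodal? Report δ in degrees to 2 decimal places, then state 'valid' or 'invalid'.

α = atan 0.55 = 28.81°;  2α = 57.62°
edge 4: e_4 = (-1.17, +0.45);  n_4 = (+0.3590, +0.9333)
edge 7: e_7 = (+0.97, -0.01);  n_7 = (-0.0103, -0.9999)
∠(n_4, n_7) = 159.55°
δ = |180° − 159.55°| = 20.45°
20.45° ≤ 2α = 57.62°  →  valid

δ = 20.45°, valid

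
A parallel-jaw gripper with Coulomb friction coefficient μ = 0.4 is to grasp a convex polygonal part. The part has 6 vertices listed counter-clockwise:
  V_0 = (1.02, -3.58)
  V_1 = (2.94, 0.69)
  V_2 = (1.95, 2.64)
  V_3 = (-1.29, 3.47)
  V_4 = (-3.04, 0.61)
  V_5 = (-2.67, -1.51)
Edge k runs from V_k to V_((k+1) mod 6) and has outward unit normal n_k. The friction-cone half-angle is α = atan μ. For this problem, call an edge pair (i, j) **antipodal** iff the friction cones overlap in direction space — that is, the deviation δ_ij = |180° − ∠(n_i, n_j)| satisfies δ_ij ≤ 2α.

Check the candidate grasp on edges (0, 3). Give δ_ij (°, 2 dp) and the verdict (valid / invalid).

δ = 7.25°, valid

α = atan 0.4 = 21.80°;  2α = 43.60°
edge 0: e_0 = (+1.92, +4.27);  n_0 = (+0.9120, -0.4101)
edge 3: e_3 = (-1.75, -2.86);  n_3 = (-0.8530, +0.5219)
∠(n_0, n_3) = 172.75°
δ = |180° − 172.75°| = 7.25°
7.25° ≤ 2α = 43.60°  →  valid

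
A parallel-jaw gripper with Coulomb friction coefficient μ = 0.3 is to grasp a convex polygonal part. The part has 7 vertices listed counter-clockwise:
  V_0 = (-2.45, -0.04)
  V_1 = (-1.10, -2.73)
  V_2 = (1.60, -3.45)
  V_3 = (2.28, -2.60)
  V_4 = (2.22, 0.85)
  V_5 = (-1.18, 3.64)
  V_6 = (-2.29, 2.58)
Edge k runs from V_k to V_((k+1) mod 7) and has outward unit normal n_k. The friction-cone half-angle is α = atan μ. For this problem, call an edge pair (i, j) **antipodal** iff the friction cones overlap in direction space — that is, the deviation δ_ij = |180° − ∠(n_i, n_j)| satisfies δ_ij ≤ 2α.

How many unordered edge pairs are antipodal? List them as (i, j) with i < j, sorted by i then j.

count = 5; pairs: (0,3), (0,4), (1,4), (2,5), (3,6)

α = atan 0.3 = 16.70°;  2α = 33.40°
n_0 = (-0.8938, -0.4485)
n_1 = (-0.2577, -0.9662)
n_2 = (+0.7809, -0.6247)
n_3 = (+0.9998, +0.0174)
n_4 = (+0.6344, +0.7730)
n_5 = (-0.6906, +0.7232)
n_6 = (-0.9981, +0.0610)
  (0,1): δ = 131.58°  ·
  (0,2): δ = 65.31°  ·
  (0,3): δ = 25.65°  ✓
  (0,4): δ = 23.98°  ✓
  (0,5): δ = 107.03°  ·
  (0,6): δ = 149.86°  ·
  (1,2): δ = 113.73°  ·
  (1,3): δ = 74.07°  ·
  (1,4): δ = 24.44°  ✓
  (1,5): δ = 58.61°  ·
  (1,6): δ = 101.44°  ·
  (2,3): δ = 140.34°  ·
  (2,4): δ = 90.71°  ·
  (2,5): δ = 7.66°  ✓
  (2,6): δ = 35.17°  ·
  (3,4): δ = 130.37°  ·
  (3,5): δ = 47.32°  ·
  (3,6): δ = 4.49°  ✓
  (4,5): δ = 96.95°  ·
  (4,6): δ = 54.12°  ·
  (5,6): δ = 137.17°  ·
antipodal pairs: 5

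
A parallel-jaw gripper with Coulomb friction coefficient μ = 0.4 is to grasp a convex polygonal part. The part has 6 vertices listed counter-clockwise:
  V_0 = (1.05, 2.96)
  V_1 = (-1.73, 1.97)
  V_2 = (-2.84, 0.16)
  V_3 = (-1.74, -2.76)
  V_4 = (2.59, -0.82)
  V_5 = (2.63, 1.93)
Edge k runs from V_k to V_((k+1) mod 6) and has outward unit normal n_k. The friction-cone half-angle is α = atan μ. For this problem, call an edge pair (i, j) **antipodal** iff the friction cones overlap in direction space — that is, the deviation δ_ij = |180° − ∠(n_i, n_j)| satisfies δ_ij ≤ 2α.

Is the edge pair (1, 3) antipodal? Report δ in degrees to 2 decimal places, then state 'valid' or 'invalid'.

α = atan 0.4 = 21.80°;  2α = 43.60°
edge 1: e_1 = (-1.11, -1.81);  n_1 = (-0.8525, +0.5228)
edge 3: e_3 = (+4.33, +1.94);  n_3 = (+0.4089, -0.9126)
∠(n_1, n_3) = 145.65°
δ = |180° − 145.65°| = 34.35°
34.35° ≤ 2α = 43.60°  →  valid

δ = 34.35°, valid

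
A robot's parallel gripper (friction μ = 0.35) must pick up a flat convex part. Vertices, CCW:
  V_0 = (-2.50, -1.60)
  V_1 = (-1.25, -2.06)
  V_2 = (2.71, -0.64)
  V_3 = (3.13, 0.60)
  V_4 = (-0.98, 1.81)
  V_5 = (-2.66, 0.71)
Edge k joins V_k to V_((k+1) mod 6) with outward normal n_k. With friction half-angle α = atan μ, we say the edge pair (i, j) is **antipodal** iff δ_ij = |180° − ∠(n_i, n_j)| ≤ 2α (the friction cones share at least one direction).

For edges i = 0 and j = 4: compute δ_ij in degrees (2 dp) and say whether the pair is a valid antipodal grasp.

α = atan 0.35 = 19.29°;  2α = 38.58°
edge 0: e_0 = (+1.25, -0.46);  n_0 = (-0.3454, -0.9385)
edge 4: e_4 = (-1.68, -1.10);  n_4 = (-0.5478, +0.8366)
∠(n_0, n_4) = 126.58°
δ = |180° − 126.58°| = 53.42°
53.42° > 2α = 38.58°  →  invalid

δ = 53.42°, invalid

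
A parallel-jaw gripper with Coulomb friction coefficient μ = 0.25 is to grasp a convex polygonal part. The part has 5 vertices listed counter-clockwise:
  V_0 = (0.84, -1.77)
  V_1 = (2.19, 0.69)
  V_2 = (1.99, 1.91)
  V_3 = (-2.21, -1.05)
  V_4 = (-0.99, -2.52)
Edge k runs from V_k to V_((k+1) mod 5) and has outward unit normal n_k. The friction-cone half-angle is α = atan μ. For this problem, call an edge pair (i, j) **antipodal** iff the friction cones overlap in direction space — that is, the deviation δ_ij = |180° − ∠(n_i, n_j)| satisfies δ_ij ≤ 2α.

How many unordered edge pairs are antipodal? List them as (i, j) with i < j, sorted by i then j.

α = atan 0.25 = 14.04°;  2α = 28.07°
n_0 = (+0.8767, -0.4811)
n_1 = (+0.9868, +0.1618)
n_2 = (-0.5761, +0.8174)
n_3 = (-0.7695, -0.6386)
n_4 = (+0.3792, -0.9253)
  (0,1): δ = 141.93°  ·
  (0,2): δ = 26.07°  ✓
  (0,3): δ = 68.45°  ·
  (0,4): δ = 141.04°  ·
  (1,2): δ = 64.14°  ·
  (1,3): δ = 30.38°  ·
  (1,4): δ = 102.98°  ·
  (2,3): δ = 85.48°  ·
  (2,4): δ = 12.89°  ✓
  (3,4): δ = 107.40°  ·
antipodal pairs: 2

count = 2; pairs: (0,2), (2,4)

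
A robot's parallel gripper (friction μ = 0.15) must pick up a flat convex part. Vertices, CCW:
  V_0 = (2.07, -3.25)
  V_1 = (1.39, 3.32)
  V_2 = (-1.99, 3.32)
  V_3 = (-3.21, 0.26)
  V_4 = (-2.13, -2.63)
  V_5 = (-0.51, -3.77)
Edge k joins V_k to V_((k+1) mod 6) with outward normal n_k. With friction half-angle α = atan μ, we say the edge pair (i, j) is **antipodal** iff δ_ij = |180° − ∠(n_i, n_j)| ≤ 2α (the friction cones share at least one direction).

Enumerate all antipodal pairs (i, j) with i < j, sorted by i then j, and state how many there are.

count = 2; pairs: (0,3), (1,5)

α = atan 0.15 = 8.53°;  2α = 17.06°
n_0 = (+0.9947, +0.1030)
n_1 = (+0.0000, +1.0000)
n_2 = (-0.9289, +0.3703)
n_3 = (-0.9367, -0.3501)
n_4 = (-0.5755, -0.8178)
n_5 = (+0.1976, -0.9803)
  (0,1): δ = 95.91°  ·
  (0,2): δ = 27.65°  ·
  (0,3): δ = 14.58°  ✓
  (0,4): δ = 48.96°  ·
  (0,5): δ = 95.49°  ·
  (1,2): δ = 111.74°  ·
  (1,3): δ = 69.51°  ·
  (1,4): δ = 35.13°  ·
  (1,5): δ = 11.40°  ✓
  (2,3): δ = 137.77°  ·
  (2,4): δ = 103.40°  ·
  (2,5): δ = 56.87°  ·
  (3,4): δ = 145.63°  ·
  (3,5): δ = 99.10°  ·
  (4,5): δ = 133.47°  ·
antipodal pairs: 2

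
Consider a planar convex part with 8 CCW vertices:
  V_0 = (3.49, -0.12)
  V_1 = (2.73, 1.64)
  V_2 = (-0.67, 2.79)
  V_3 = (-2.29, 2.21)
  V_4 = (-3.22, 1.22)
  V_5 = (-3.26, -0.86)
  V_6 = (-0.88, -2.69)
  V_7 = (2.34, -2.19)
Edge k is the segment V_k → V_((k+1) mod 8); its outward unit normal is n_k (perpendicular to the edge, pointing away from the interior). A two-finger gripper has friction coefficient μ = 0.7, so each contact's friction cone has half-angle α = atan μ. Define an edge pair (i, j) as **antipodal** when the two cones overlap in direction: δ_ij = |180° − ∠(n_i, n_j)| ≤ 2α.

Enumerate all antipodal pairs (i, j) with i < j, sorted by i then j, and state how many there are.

count = 11; pairs: (0,3), (0,4), (0,5), (1,5), (1,6), (2,5), (2,6), (2,7), (3,6), (3,7), (4,7)

α = atan 0.7 = 34.99°;  2α = 69.98°
n_0 = (+0.9181, +0.3964)
n_1 = (+0.3204, +0.9473)
n_2 = (-0.3371, +0.9415)
n_3 = (-0.7288, +0.6847)
n_4 = (-0.9998, +0.0192)
n_5 = (-0.6095, -0.7927)
n_6 = (+0.1534, -0.9882)
n_7 = (+0.8742, -0.4856)
  (0,1): δ = 132.04°  ·
  (0,2): δ = 93.66°  ·
  (0,3): δ = 66.57°  ✓
  (0,4): δ = 24.46°  ✓
  (0,5): δ = 29.09°  ✓
  (0,6): δ = 75.47°  ·
  (0,7): δ = 127.59°  ·
  (1,2): δ = 141.61°  ·
  (1,3): δ = 114.52°  ·
  (1,4): δ = 72.41°  ·
  (1,5): δ = 18.87°  ✓
  (1,6): δ = 27.51°  ✓
  (1,7): δ = 79.63°  ·
  (2,3): δ = 152.91°  ·
  (2,4): δ = 110.80°  ·
  (2,5): δ = 57.26°  ✓
  (2,6): δ = 10.87°  ✓
  (2,7): δ = 41.25°  ✓
  (3,4): δ = 137.89°  ·
  (3,5): δ = 84.35°  ·
  (3,6): δ = 37.96°  ✓
  (3,7): δ = 14.16°  ✓
  (4,5): δ = 126.46°  ·
  (4,6): δ = 80.07°  ·
  (4,7): δ = 27.95°  ✓
  (5,6): δ = 133.62°  ·
  (5,7): δ = 81.50°  ·
  (6,7): δ = 127.88°  ·
antipodal pairs: 11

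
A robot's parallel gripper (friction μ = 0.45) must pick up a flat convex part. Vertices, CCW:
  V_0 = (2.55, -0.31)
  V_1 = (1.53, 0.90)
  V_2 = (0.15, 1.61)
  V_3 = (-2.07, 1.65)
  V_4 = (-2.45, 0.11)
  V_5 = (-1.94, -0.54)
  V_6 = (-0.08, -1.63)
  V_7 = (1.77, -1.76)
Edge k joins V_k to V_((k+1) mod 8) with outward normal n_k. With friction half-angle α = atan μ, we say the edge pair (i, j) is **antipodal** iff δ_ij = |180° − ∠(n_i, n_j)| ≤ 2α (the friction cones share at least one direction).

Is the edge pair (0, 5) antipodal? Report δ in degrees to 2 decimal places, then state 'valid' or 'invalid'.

δ = 19.50°, valid

α = atan 0.45 = 24.23°;  2α = 48.46°
edge 0: e_0 = (-1.02, +1.21);  n_0 = (+0.7646, +0.6445)
edge 5: e_5 = (+1.86, -1.09);  n_5 = (-0.5056, -0.8628)
∠(n_0, n_5) = 160.50°
δ = |180° − 160.50°| = 19.50°
19.50° ≤ 2α = 48.46°  →  valid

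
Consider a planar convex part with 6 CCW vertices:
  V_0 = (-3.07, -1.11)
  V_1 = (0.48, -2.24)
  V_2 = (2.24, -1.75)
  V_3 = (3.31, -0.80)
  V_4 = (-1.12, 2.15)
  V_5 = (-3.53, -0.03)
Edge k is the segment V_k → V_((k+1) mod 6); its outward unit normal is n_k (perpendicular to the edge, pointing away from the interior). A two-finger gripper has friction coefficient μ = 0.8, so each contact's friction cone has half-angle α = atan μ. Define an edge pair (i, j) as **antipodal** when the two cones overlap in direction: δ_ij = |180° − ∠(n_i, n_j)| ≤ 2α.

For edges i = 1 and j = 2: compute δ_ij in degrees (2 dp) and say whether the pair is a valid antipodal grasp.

δ = 153.96°, invalid

α = atan 0.8 = 38.66°;  2α = 77.32°
edge 1: e_1 = (+1.76, +0.49);  n_1 = (+0.2682, -0.9634)
edge 2: e_2 = (+1.07, +0.95);  n_2 = (+0.6639, -0.7478)
∠(n_1, n_2) = 26.04°
δ = |180° − 26.04°| = 153.96°
153.96° > 2α = 77.32°  →  invalid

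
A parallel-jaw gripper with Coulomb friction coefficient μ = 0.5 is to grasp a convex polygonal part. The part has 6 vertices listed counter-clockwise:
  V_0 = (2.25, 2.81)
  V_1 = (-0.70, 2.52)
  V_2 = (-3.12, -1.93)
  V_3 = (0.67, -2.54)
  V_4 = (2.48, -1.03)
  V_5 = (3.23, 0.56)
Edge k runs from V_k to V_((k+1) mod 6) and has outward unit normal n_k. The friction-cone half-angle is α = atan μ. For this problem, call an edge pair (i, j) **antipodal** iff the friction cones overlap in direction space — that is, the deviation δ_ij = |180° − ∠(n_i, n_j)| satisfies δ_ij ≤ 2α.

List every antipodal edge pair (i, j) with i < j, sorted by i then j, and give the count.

count = 5; pairs: (0,2), (0,3), (1,3), (1,4), (1,5)

α = atan 0.5 = 26.57°;  2α = 53.13°
n_0 = (-0.0978, +0.9952)
n_1 = (-0.8785, +0.4777)
n_2 = (-0.1589, -0.9873)
n_3 = (+0.6406, -0.7679)
n_4 = (+0.9044, -0.4266)
n_5 = (+0.9168, +0.3993)
  (0,1): δ = 124.15°  ·
  (0,2): δ = 14.76°  ✓
  (0,3): δ = 34.22°  ✓
  (0,4): δ = 59.13°  ·
  (0,5): δ = 107.92°  ·
  (1,2): δ = 70.61°  ·
  (1,3): δ = 21.63°  ✓
  (1,4): δ = 3.29°  ✓
  (1,5): δ = 52.07°  ✓
  (2,3): δ = 131.02°  ·
  (2,4): δ = 106.11°  ·
  (2,5): δ = 57.32°  ·
  (3,4): δ = 155.09°  ·
  (3,5): δ = 106.30°  ·
  (4,5): δ = 131.21°  ·
antipodal pairs: 5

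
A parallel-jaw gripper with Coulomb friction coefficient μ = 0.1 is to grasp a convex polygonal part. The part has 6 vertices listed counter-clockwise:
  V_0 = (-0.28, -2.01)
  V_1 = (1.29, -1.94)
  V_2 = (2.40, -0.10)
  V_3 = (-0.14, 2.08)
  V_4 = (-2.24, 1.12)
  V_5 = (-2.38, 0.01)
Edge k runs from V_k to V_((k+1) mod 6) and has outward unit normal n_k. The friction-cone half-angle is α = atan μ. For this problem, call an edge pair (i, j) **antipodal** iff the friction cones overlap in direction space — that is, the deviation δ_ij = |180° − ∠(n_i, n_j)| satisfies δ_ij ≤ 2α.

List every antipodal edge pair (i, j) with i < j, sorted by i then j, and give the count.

count = 1; pairs: (2,5)

α = atan 0.1 = 5.71°;  2α = 11.42°
n_0 = (+0.0445, -0.9990)
n_1 = (+0.8563, -0.5165)
n_2 = (+0.6513, +0.7588)
n_3 = (-0.4158, +0.9095)
n_4 = (-0.9921, +0.1251)
n_5 = (-0.6932, -0.7207)
  (0,1): δ = 123.65°  ·
  (0,2): δ = 43.19°  ·
  (0,3): δ = 22.01°  ·
  (0,4): δ = 80.26°  ·
  (0,5): δ = 133.56°  ·
  (1,2): δ = 99.54°  ·
  (1,3): δ = 34.33°  ·
  (1,4): δ = 23.91°  ·
  (1,5): δ = 77.21°  ·
  (2,3): δ = 114.79°  ·
  (2,4): δ = 56.55°  ·
  (2,5): δ = 3.25°  ✓
  (3,4): δ = 121.76°  ·
  (3,5): δ = 68.45°  ·
  (4,5): δ = 126.70°  ·
antipodal pairs: 1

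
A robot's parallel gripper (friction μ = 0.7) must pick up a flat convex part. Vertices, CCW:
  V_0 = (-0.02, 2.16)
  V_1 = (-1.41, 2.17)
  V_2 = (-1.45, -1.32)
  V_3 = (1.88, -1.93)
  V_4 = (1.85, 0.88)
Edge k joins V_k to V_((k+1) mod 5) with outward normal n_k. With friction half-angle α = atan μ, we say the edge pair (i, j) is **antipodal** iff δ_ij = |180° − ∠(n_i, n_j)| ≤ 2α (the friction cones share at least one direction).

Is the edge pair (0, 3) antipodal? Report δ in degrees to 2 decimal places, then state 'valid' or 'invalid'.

α = atan 0.7 = 34.99°;  2α = 69.98°
edge 0: e_0 = (-1.39, +0.01);  n_0 = (+0.0072, +1.0000)
edge 3: e_3 = (-0.03, +2.81);  n_3 = (+0.9999, +0.0107)
∠(n_0, n_3) = 88.98°
δ = |180° − 88.98°| = 91.02°
91.02° > 2α = 69.98°  →  invalid

δ = 91.02°, invalid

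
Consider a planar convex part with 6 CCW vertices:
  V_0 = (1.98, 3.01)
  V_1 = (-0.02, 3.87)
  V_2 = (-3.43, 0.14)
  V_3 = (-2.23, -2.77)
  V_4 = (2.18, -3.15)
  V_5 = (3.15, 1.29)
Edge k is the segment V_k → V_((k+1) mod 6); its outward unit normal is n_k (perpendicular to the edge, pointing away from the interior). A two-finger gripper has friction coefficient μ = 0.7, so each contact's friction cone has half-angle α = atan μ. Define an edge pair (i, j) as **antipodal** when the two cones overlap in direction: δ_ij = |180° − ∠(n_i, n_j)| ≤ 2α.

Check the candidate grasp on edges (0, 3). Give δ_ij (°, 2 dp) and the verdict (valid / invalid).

δ = 18.34°, valid

α = atan 0.7 = 34.99°;  2α = 69.98°
edge 0: e_0 = (-2.00, +0.86);  n_0 = (+0.3950, +0.9187)
edge 3: e_3 = (+4.41, -0.38);  n_3 = (-0.0858, -0.9963)
∠(n_0, n_3) = 161.66°
δ = |180° − 161.66°| = 18.34°
18.34° ≤ 2α = 69.98°  →  valid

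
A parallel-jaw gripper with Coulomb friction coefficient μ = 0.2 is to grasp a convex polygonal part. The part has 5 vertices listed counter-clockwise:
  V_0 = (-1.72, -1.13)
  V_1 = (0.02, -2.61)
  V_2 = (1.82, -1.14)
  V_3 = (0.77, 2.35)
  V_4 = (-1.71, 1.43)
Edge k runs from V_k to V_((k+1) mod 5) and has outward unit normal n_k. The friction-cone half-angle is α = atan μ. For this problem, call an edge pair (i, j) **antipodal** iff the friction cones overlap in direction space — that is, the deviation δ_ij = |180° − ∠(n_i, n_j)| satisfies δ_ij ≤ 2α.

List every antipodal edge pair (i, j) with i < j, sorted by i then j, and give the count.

count = 2; pairs: (1,3), (2,4)

α = atan 0.2 = 11.31°;  2α = 22.62°
n_0 = (-0.6479, -0.7617)
n_1 = (+0.6325, -0.7745)
n_2 = (+0.9576, +0.2881)
n_3 = (-0.3478, +0.9376)
n_4 = (-1.0000, +0.0039)
  (0,1): δ = 100.38°  ·
  (0,2): δ = 32.87°  ·
  (0,3): δ = 60.74°  ·
  (0,4): δ = 130.16°  ·
  (1,2): δ = 112.49°  ·
  (1,3): δ = 18.88°  ✓
  (1,4): δ = 50.54°  ·
  (2,3): δ = 86.39°  ·
  (2,4): δ = 16.97°  ✓
  (3,4): δ = 110.58°  ·
antipodal pairs: 2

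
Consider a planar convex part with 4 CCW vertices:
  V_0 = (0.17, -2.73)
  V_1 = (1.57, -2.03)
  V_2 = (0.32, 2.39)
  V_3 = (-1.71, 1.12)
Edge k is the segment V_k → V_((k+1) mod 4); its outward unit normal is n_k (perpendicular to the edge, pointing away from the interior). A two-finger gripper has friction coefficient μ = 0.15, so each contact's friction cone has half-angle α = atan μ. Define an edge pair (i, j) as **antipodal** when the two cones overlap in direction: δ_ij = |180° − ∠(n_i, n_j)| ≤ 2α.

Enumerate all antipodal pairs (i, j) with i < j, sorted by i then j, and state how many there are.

α = atan 0.15 = 8.53°;  2α = 17.06°
n_0 = (+0.4472, -0.8944)
n_1 = (+0.9623, +0.2721)
n_2 = (-0.5304, +0.8478)
n_3 = (-0.8986, -0.4388)
  (0,1): δ = 100.77°  ·
  (0,2): δ = 5.47°  ✓
  (0,3): δ = 89.46°  ·
  (1,2): δ = 73.76°  ·
  (1,3): δ = 10.24°  ✓
  (2,3): δ = 96.00°  ·
antipodal pairs: 2

count = 2; pairs: (0,2), (1,3)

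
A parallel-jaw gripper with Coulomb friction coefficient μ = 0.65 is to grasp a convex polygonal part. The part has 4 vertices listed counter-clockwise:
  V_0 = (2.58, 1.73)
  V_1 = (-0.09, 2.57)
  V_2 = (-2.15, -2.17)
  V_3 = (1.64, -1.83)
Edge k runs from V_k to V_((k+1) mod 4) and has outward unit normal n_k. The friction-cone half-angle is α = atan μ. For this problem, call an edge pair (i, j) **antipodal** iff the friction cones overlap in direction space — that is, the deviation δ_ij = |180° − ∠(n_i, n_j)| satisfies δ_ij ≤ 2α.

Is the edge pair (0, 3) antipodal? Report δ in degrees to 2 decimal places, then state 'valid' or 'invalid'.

δ = 92.67°, invalid

α = atan 0.65 = 33.02°;  2α = 66.05°
edge 0: e_0 = (-2.67, +0.84);  n_0 = (+0.3001, +0.9539)
edge 3: e_3 = (+0.94, +3.56);  n_3 = (+0.9669, -0.2553)
∠(n_0, n_3) = 87.33°
δ = |180° − 87.33°| = 92.67°
92.67° > 2α = 66.05°  →  invalid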